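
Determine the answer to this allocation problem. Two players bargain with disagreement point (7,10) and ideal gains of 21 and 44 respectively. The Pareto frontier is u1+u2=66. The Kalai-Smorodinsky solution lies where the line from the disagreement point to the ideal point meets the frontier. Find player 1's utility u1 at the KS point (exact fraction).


Step 1: At the KS point, (u1-d1)/r1 = (u2-d2)/r2 = t and u1+u2 = 66
Step 2: u1 = d1 + r1*t and u2 = d2 + r2*t, so (d1 + r1*t) + (d2 + r2*t) = 66
Step 3: t = (66 - 7 - 10)/(21 + 44) = 49/65
Step 4: u1 = d1 + r1*t = 7 + 21 * 49/65 = 1484/65
Step 5: (Check: u2 = d2 + r2*t = 2806/65; u1+u2 = 1484/65 + 2806/65 = 66, on the frontier.)

1484/65


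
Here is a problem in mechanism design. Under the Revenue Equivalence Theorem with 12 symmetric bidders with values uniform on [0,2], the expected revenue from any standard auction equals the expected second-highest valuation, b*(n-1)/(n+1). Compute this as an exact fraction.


Step 1: By Revenue Equivalence, expected revenue = b*(n-1)/(n+1)
Step 2: Substituting n = 12, b = 2
Step 3: Revenue = 2*(12-1)/(12+1) = 2*11/13
Step 4: Revenue = 22/13

22/13


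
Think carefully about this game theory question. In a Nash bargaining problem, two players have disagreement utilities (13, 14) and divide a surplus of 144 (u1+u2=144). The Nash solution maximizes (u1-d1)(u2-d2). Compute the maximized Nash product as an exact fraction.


Step 1: The Nash solution splits surplus symmetrically above the disagreement point
Step 2: u1 = (total + d1 - d2)/2 = (144 + 13 - 14)/2 = 143/2
Step 3: u2 = (total - d1 + d2)/2 = (144 - 13 + 14)/2 = 145/2
Step 4: Nash product = (143/2 - 13) * (145/2 - 14)
Step 5: = 117/2 * 117/2 = 13689/4

13689/4


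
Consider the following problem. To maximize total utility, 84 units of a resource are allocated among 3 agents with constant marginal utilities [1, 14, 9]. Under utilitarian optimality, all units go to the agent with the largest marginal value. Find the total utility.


Step 1: The marginal utilities are [1, 14, 9]
Step 2: The highest marginal utility is 14
Step 3: All 84 units go to that agent
Step 4: Total utility = 14 * 84 = 1176

1176


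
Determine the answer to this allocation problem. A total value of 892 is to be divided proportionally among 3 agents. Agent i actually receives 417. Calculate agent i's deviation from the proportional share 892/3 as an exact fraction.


Step 1: Proportional share = 892/3
Step 2: Agent's actual allocation = 417
Step 3: Excess = 417 - 892/3 = 359/3

359/3


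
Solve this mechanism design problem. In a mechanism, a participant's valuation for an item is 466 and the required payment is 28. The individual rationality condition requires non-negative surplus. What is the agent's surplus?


Step 1: Surplus = value - payment = 466 - 28 = 438
Step 2: IR is satisfied (surplus >= 0)

438


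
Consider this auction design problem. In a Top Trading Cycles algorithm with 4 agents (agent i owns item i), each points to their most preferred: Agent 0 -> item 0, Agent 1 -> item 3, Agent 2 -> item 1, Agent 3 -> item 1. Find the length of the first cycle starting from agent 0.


Step 1: Trace the pointer graph from agent 0: 0 -> 0
Step 2: A cycle is detected when we revisit agent 0
Step 3: The cycle is: 0 -> 0
Step 4: Cycle length = 1

1


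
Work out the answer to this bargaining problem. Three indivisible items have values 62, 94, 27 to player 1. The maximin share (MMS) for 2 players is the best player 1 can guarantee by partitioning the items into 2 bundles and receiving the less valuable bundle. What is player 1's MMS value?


Step 1: Item values = 62, 94, 27
Step 2: Enumerate all 2-bundle partitions and take the smaller bundle:
  Partition 1: {62} vs {94,27} -> bundles 62, 121; min = 62
  Partition 2: {94} vs {62,27} -> bundles 94, 89; min = 89
  Partition 3: {27} vs {62,94} -> bundles 27, 156; min = 27
Step 3: MMS = max(62, 89, 27) = 89

89


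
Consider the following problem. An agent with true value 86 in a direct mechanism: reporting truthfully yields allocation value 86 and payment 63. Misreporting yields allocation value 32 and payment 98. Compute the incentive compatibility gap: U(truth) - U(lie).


Step 1: U(truth) = value - payment = 86 - 63 = 23
Step 2: U(lie) = allocation - payment = 32 - 98 = -66
Step 3: IC gap = 23 - (-66) = 89

89


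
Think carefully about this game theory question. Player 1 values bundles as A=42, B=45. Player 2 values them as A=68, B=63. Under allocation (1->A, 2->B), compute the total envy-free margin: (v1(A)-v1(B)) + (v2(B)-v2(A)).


Step 1: Player 1's margin = v1(A) - v1(B) = 42 - 45 = -3
Step 2: Player 2's margin = v2(B) - v2(A) = 63 - 68 = -5
Step 3: Total margin = -3 + -5 = -8

-8


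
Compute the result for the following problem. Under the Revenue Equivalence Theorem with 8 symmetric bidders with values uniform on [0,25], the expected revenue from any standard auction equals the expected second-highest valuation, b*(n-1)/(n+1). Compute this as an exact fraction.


Step 1: By Revenue Equivalence, expected revenue = b*(n-1)/(n+1)
Step 2: Substituting n = 8, b = 25
Step 3: Revenue = 25*(8-1)/(8+1) = 25*7/9
Step 4: Revenue = 175/9

175/9


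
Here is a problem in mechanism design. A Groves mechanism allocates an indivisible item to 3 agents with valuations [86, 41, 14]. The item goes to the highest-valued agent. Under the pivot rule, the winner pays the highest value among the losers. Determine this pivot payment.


Step 1: The efficient winner is agent 0 with value 86
Step 2: Other agents' values: [41, 14]
Step 3: Pivot payment = max(others) = 41
Step 4: The winner pays 41

41


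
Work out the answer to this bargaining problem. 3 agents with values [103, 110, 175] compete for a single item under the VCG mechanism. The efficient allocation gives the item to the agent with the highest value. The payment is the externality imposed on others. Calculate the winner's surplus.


Step 1: The winner is the agent with the highest value: agent 2 with value 175
Step 2: Values of other agents: [103, 110]
Step 3: VCG payment = max of others' values = 110
Step 4: Surplus = 175 - 110 = 65

65


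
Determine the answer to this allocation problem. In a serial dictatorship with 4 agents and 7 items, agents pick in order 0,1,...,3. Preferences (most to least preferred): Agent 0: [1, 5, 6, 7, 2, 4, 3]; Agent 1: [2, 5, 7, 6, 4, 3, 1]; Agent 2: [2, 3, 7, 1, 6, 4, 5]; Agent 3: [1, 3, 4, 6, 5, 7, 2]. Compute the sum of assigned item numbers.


Step 1: Agent 0 picks item 1
Step 2: Agent 1 picks item 2
Step 3: Agent 2 picks item 3
Step 4: Agent 3 picks item 4
Step 5: Sum = 1 + 2 + 3 + 4 = 10

10


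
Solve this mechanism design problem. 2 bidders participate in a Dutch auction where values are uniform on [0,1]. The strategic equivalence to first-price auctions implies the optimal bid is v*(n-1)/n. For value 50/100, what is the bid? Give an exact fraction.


Step 1: Dutch auctions are strategically equivalent to first-price auctions
Step 2: The equilibrium bid is b(v) = v*(n-1)/n
Step 3: b = 1/2 * 1/2
Step 4: b = 1/4

1/4


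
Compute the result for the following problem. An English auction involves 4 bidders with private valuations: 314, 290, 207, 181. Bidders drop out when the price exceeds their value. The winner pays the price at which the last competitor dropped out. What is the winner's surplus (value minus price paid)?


Step 1: Identify the highest value: 314
Step 2: Identify the second-highest value: 290
Step 3: The final price = second-highest value = 290
Step 4: Surplus = 314 - 290 = 24

24


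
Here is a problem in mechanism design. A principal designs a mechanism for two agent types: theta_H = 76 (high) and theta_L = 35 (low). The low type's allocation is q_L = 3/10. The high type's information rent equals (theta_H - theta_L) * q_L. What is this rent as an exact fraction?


Step 1: theta_H - theta_L = 76 - 35 = 41
Step 2: Information rent = (theta_H - theta_L) * q_L
Step 3: = 41 * 3/10
Step 4: = 123/10

123/10


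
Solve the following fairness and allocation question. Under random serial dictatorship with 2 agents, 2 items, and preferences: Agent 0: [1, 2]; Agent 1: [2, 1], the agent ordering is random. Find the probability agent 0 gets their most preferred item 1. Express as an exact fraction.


Step 1: Agent 0 wants item 1
Step 2: There are 2 possible orderings of agents
Step 3: In 2 orderings, agent 0 gets item 1
Step 4: Probability = 2/2 = 1

1


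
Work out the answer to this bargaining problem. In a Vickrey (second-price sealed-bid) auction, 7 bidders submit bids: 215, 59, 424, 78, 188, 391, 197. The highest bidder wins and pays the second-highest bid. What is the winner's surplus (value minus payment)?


Step 1: Sort bids in descending order: 424, 391, 215, 197, 188, 78, 59
Step 2: The winning bid is the highest: 424
Step 3: The payment equals the second-highest bid: 391
Step 4: Surplus = winner's bid - payment = 424 - 391 = 33

33


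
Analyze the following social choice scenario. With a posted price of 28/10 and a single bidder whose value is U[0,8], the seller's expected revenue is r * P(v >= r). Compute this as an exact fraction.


Step 1: Posted price r = 14/5, value support [0,8]
Step 2: P(v >= r) = (8 - 14/5)/8 = 13/20
Step 3: Expected revenue = r * P(v >= r) = 14/5 * 13/20
Step 4: Revenue = 91/50

91/50


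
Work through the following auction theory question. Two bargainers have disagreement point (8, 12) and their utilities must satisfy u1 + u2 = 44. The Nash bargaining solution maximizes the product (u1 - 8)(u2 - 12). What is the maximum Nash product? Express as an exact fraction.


Step 1: The Nash solution splits surplus symmetrically above the disagreement point
Step 2: u1 = (total + d1 - d2)/2 = (44 + 8 - 12)/2 = 20
Step 3: u2 = (total - d1 + d2)/2 = (44 - 8 + 12)/2 = 24
Step 4: Nash product = (20 - 8) * (24 - 12)
Step 5: = 12 * 12 = 144

144


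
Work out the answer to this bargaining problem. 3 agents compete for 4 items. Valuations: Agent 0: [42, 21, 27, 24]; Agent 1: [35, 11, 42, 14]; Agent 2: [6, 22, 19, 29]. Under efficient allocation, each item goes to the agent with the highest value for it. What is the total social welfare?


Step 1: For each item, find the maximum value among all agents.
Step 2: Item 0 -> Agent 0 (value 42)
Step 3: Item 1 -> Agent 2 (value 22)
Step 4: Item 2 -> Agent 1 (value 42)
Step 5: Item 3 -> Agent 2 (value 29)
Step 6: Total welfare = 42 + 22 + 42 + 29 = 135

135


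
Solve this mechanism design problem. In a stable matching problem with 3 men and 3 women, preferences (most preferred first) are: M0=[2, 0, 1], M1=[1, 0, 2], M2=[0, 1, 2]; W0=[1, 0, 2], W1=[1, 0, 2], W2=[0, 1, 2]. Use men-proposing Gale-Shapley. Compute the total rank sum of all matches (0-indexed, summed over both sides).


Step 1: Run Gale-Shapley (men propose, women hold best offer):
  M0 proposes to W2; she accepts
  M1 proposes to W1; she accepts
  M2 proposes to W0; she accepts
Step 2: Final matching: W0-M2, W1-M1, W2-M0
Step 3: 0-indexed ranks (man's rank of his match, then woman's): 0 + 2 + 0 + 0 + 0 + 0
Step 4: Total rank sum = 2

2


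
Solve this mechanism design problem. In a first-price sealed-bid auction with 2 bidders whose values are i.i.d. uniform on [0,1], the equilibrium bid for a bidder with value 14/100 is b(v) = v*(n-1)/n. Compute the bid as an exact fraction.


Step 1: The symmetric BNE bidding function is b(v) = v * (n-1) / n
Step 2: Substitute v = 7/50 and n = 2
Step 3: b = 7/50 * 1/2
Step 4: b = 7/100

7/100


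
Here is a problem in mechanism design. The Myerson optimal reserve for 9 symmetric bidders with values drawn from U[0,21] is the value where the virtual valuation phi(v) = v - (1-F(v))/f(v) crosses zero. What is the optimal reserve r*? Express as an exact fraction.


Step 1: For U[0,21], F(v) = v/21 and f(v) = 1/21
Step 2: phi(v) = v - (1 - v/21)/(1/21) = v - (21 - v) = 2v - 21
Step 3: Set phi(r*) = 0: 2r* - 21 = 0
Step 4: r* = 21/2 (the number of bidders n = 9 does not enter)

21/2


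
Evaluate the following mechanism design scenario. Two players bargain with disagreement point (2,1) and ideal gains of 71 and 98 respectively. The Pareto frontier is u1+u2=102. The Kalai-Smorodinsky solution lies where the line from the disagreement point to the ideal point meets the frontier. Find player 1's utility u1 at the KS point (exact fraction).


Step 1: At the KS point, (u1-d1)/r1 = (u2-d2)/r2 = t and u1+u2 = 102
Step 2: u1 = d1 + r1*t and u2 = d2 + r2*t, so (d1 + r1*t) + (d2 + r2*t) = 102
Step 3: t = (102 - 2 - 1)/(71 + 98) = 99/169
Step 4: u1 = d1 + r1*t = 2 + 71 * 99/169 = 7367/169
Step 5: (Check: u2 = d2 + r2*t = 9871/169; u1+u2 = 7367/169 + 9871/169 = 102, on the frontier.)

7367/169


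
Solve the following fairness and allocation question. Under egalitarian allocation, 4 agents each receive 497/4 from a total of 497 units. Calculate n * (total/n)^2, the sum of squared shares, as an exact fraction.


Step 1: Each agent's share = 497/4
Step 2: Square of each share = (497/4)^2 = 247009/16
Step 3: Sum of squares = 4 * 247009/16 = 247009/4

247009/4


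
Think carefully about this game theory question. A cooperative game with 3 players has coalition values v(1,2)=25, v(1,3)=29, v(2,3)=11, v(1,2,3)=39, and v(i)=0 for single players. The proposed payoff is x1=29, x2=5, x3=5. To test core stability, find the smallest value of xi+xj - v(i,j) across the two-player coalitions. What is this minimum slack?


Step 1: Slack for coalition (1,2): x1+x2 - v12 = 34 - 25 = 9
Step 2: Slack for coalition (1,3): x1+x3 - v13 = 34 - 29 = 5
Step 3: Slack for coalition (2,3): x2+x3 - v23 = 10 - 11 = -1
Step 4: Minimum slack = min(9, 5, -1) = -1, attained by (2,3); coalition (2,3) can block (slack < 0), so the allocation is not in the core

-1


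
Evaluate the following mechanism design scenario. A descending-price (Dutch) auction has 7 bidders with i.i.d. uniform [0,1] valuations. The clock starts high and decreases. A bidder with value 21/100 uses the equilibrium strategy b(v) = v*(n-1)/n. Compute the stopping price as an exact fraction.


Step 1: Dutch auctions are strategically equivalent to first-price auctions
Step 2: The equilibrium bid is b(v) = v*(n-1)/n
Step 3: b = 21/100 * 6/7
Step 4: b = 9/50

9/50


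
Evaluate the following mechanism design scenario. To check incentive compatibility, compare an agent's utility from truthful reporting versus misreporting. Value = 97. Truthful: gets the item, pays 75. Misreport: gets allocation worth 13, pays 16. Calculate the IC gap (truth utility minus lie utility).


Step 1: U(truth) = value - payment = 97 - 75 = 22
Step 2: U(lie) = allocation - payment = 13 - 16 = -3
Step 3: IC gap = 22 - (-3) = 25

25


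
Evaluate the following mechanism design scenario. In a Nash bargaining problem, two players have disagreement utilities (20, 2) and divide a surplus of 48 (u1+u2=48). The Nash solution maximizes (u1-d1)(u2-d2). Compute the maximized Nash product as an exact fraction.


Step 1: The Nash solution splits surplus symmetrically above the disagreement point
Step 2: u1 = (total + d1 - d2)/2 = (48 + 20 - 2)/2 = 33
Step 3: u2 = (total - d1 + d2)/2 = (48 - 20 + 2)/2 = 15
Step 4: Nash product = (33 - 20) * (15 - 2)
Step 5: = 13 * 13 = 169

169


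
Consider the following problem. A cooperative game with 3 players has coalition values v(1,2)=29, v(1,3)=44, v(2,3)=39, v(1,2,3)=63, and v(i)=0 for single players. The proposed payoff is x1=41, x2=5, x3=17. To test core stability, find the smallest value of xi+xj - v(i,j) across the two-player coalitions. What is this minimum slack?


Step 1: Slack for coalition (1,2): x1+x2 - v12 = 46 - 29 = 17
Step 2: Slack for coalition (1,3): x1+x3 - v13 = 58 - 44 = 14
Step 3: Slack for coalition (2,3): x2+x3 - v23 = 22 - 39 = -17
Step 4: Minimum slack = min(17, 14, -17) = -17, attained by (2,3); coalition (2,3) can block (slack < 0), so the allocation is not in the core

-17


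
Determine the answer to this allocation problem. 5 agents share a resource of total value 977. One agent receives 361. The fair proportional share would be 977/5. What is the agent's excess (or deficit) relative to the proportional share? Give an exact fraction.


Step 1: Proportional share = 977/5
Step 2: Agent's actual allocation = 361
Step 3: Excess = 361 - 977/5 = 828/5

828/5


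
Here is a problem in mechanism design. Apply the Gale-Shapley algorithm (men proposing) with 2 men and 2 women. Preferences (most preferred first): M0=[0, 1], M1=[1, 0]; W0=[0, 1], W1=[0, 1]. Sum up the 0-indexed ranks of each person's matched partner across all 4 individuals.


Step 1: Run Gale-Shapley (men propose, women hold best offer):
  M0 proposes to W0; she accepts
  M1 proposes to W1; she accepts
Step 2: Final matching: W0-M0, W1-M1
Step 3: 0-indexed ranks (man's rank of his match, then woman's): 0 + 0 + 0 + 1
Step 4: Total rank sum = 1

1


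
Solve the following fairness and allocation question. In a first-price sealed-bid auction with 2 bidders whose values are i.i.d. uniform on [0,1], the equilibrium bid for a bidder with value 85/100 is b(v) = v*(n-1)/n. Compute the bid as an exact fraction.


Step 1: The symmetric BNE bidding function is b(v) = v * (n-1) / n
Step 2: Substitute v = 17/20 and n = 2
Step 3: b = 17/20 * 1/2
Step 4: b = 17/40

17/40


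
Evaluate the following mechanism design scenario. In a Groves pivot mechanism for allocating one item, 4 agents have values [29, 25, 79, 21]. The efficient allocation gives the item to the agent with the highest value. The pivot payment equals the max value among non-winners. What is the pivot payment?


Step 1: The efficient winner is agent 2 with value 79
Step 2: Other agents' values: [29, 25, 21]
Step 3: Pivot payment = max(others) = 29
Step 4: The winner pays 29

29


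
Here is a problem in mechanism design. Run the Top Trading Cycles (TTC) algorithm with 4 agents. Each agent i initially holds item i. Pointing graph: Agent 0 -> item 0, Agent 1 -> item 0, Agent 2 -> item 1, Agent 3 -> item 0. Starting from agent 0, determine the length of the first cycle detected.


Step 1: Trace the pointer graph from agent 0: 0 -> 0
Step 2: A cycle is detected when we revisit agent 0
Step 3: The cycle is: 0 -> 0
Step 4: Cycle length = 1

1


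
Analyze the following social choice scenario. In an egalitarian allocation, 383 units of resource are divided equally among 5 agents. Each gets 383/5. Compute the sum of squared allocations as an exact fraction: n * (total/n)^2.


Step 1: Each agent's share = 383/5
Step 2: Square of each share = (383/5)^2 = 146689/25
Step 3: Sum of squares = 5 * 146689/25 = 146689/5

146689/5


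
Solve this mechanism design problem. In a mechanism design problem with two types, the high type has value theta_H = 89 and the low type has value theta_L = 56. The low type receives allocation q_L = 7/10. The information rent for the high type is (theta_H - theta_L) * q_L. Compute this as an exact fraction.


Step 1: theta_H - theta_L = 89 - 56 = 33
Step 2: Information rent = (theta_H - theta_L) * q_L
Step 3: = 33 * 7/10
Step 4: = 231/10

231/10


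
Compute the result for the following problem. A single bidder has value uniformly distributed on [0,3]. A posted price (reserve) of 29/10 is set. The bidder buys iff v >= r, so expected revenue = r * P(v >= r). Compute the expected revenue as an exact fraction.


Step 1: Posted price r = 29/10, value support [0,3]
Step 2: P(v >= r) = (3 - 29/10)/3 = 1/30
Step 3: Expected revenue = r * P(v >= r) = 29/10 * 1/30
Step 4: Revenue = 29/300

29/300


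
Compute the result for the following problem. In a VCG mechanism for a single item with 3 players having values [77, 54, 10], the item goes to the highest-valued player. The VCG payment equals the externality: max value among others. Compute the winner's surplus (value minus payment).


Step 1: The winner is the agent with the highest value: agent 0 with value 77
Step 2: Values of other agents: [54, 10]
Step 3: VCG payment = max of others' values = 54
Step 4: Surplus = 77 - 54 = 23

23


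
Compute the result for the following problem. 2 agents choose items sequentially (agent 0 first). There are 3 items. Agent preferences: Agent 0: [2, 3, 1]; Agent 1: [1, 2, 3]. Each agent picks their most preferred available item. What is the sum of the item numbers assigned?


Step 1: Agent 0 picks item 2
Step 2: Agent 1 picks item 1
Step 3: Sum = 2 + 1 = 3

3


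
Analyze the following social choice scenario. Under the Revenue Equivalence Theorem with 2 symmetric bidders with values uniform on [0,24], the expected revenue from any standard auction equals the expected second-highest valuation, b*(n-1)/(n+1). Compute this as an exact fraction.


Step 1: By Revenue Equivalence, expected revenue = b*(n-1)/(n+1)
Step 2: Substituting n = 2, b = 24
Step 3: Revenue = 24*(2-1)/(2+1) = 24*1/3
Step 4: Revenue = 24/3 = 8

8


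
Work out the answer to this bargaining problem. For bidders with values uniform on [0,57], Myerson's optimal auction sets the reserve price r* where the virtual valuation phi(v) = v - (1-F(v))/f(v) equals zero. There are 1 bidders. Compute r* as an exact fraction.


Step 1: For U[0,57], F(v) = v/57 and f(v) = 1/57
Step 2: phi(v) = v - (1 - v/57)/(1/57) = v - (57 - v) = 2v - 57
Step 3: Set phi(r*) = 0: 2r* - 57 = 0
Step 4: r* = 57/2 (the number of bidders n = 1 does not enter)

57/2


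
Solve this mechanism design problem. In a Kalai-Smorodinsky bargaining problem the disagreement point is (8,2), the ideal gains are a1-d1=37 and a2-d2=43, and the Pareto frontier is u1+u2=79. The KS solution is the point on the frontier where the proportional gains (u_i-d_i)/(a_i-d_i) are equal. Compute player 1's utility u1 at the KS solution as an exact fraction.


Step 1: At the KS point, (u1-d1)/r1 = (u2-d2)/r2 = t and u1+u2 = 79
Step 2: u1 = d1 + r1*t and u2 = d2 + r2*t, so (d1 + r1*t) + (d2 + r2*t) = 79
Step 3: t = (79 - 8 - 2)/(37 + 43) = 69/80
Step 4: u1 = d1 + r1*t = 8 + 37 * 69/80 = 3193/80
Step 5: (Check: u2 = d2 + r2*t = 3127/80; u1+u2 = 3193/80 + 3127/80 = 79, on the frontier.)

3193/80


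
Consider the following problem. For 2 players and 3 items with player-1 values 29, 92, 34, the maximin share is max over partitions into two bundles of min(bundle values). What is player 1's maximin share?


Step 1: Item values = 29, 92, 34
Step 2: Enumerate all 2-bundle partitions and take the smaller bundle:
  Partition 1: {29} vs {92,34} -> bundles 29, 126; min = 29
  Partition 2: {92} vs {29,34} -> bundles 92, 63; min = 63
  Partition 3: {34} vs {29,92} -> bundles 34, 121; min = 34
Step 3: MMS = max(29, 63, 34) = 63

63


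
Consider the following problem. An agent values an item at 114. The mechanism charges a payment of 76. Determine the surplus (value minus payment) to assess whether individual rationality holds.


Step 1: Surplus = value - payment = 114 - 76 = 38
Step 2: IR is satisfied (surplus >= 0)

38


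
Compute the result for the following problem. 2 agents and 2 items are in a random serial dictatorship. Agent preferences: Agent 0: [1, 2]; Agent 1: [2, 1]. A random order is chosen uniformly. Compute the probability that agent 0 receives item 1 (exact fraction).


Step 1: Agent 0 wants item 1
Step 2: There are 2 possible orderings of agents
Step 3: In 2 orderings, agent 0 gets item 1
Step 4: Probability = 2/2 = 1

1


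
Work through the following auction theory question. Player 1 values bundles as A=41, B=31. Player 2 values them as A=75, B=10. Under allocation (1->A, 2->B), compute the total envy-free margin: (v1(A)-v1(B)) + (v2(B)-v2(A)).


Step 1: Player 1's margin = v1(A) - v1(B) = 41 - 31 = 10
Step 2: Player 2's margin = v2(B) - v2(A) = 10 - 75 = -65
Step 3: Total margin = 10 + -65 = -55

-55


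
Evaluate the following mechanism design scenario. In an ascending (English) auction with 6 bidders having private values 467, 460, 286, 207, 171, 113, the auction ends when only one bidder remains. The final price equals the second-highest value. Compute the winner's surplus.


Step 1: Identify the highest value: 467
Step 2: Identify the second-highest value: 460
Step 3: The final price = second-highest value = 460
Step 4: Surplus = 467 - 460 = 7

7


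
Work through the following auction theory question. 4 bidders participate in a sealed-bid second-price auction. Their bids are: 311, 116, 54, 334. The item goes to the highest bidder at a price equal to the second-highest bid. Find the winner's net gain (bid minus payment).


Step 1: Sort bids in descending order: 334, 311, 116, 54
Step 2: The winning bid is the highest: 334
Step 3: The payment equals the second-highest bid: 311
Step 4: Surplus = winner's bid - payment = 334 - 311 = 23

23


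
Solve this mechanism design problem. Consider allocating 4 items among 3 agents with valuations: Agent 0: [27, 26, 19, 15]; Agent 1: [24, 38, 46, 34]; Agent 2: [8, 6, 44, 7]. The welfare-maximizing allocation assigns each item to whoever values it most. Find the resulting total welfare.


Step 1: For each item, find the maximum value among all agents.
Step 2: Item 0 -> Agent 0 (value 27)
Step 3: Item 1 -> Agent 1 (value 38)
Step 4: Item 2 -> Agent 1 (value 46)
Step 5: Item 3 -> Agent 1 (value 34)
Step 6: Total welfare = 27 + 38 + 46 + 34 = 145

145


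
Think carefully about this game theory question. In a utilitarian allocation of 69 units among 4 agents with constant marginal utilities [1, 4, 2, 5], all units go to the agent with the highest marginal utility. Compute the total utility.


Step 1: The marginal utilities are [1, 4, 2, 5]
Step 2: The highest marginal utility is 5
Step 3: All 69 units go to that agent
Step 4: Total utility = 5 * 69 = 345

345


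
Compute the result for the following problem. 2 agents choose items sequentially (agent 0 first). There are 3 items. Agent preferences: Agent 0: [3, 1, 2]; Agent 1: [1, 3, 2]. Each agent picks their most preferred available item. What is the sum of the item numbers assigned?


Step 1: Agent 0 picks item 3
Step 2: Agent 1 picks item 1
Step 3: Sum = 3 + 1 = 4

4


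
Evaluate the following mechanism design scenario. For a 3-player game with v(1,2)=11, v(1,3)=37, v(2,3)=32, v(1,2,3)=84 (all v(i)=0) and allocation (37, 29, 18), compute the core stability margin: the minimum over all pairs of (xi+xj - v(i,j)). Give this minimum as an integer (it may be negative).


Step 1: Slack for coalition (1,2): x1+x2 - v12 = 66 - 11 = 55
Step 2: Slack for coalition (1,3): x1+x3 - v13 = 55 - 37 = 18
Step 3: Slack for coalition (2,3): x2+x3 - v23 = 47 - 32 = 15
Step 4: Minimum slack = min(55, 18, 15) = 15, attained by (2,3); no pair can gain by deviating, so the allocation is in the core

15


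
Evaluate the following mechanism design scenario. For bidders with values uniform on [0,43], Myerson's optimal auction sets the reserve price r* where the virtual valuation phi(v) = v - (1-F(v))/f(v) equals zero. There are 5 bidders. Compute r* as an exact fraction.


Step 1: For U[0,43], F(v) = v/43 and f(v) = 1/43
Step 2: phi(v) = v - (1 - v/43)/(1/43) = v - (43 - v) = 2v - 43
Step 3: Set phi(r*) = 0: 2r* - 43 = 0
Step 4: r* = 43/2 (the number of bidders n = 5 does not enter)

43/2


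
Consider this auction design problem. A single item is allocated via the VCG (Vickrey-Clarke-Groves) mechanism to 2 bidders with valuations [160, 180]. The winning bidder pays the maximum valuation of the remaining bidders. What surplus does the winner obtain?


Step 1: The winner is the agent with the highest value: agent 1 with value 180
Step 2: Values of other agents: [160]
Step 3: VCG payment = max of others' values = 160
Step 4: Surplus = 180 - 160 = 20

20


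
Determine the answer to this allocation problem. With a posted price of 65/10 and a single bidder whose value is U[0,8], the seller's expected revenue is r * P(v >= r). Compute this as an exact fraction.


Step 1: Posted price r = 13/2, value support [0,8]
Step 2: P(v >= r) = (8 - 13/2)/8 = 3/16
Step 3: Expected revenue = r * P(v >= r) = 13/2 * 3/16
Step 4: Revenue = 39/32

39/32


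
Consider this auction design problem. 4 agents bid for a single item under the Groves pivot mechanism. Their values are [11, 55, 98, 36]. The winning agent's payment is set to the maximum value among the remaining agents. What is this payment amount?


Step 1: The efficient winner is agent 2 with value 98
Step 2: Other agents' values: [11, 55, 36]
Step 3: Pivot payment = max(others) = 55
Step 4: The winner pays 55

55


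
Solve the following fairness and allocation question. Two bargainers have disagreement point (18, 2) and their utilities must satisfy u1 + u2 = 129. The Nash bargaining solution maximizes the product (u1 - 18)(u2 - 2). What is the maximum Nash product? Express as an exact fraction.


Step 1: The Nash solution splits surplus symmetrically above the disagreement point
Step 2: u1 = (total + d1 - d2)/2 = (129 + 18 - 2)/2 = 145/2
Step 3: u2 = (total - d1 + d2)/2 = (129 - 18 + 2)/2 = 113/2
Step 4: Nash product = (145/2 - 18) * (113/2 - 2)
Step 5: = 109/2 * 109/2 = 11881/4

11881/4


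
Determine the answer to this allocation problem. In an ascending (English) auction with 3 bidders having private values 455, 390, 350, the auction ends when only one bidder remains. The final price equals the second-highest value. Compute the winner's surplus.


Step 1: Identify the highest value: 455
Step 2: Identify the second-highest value: 390
Step 3: The final price = second-highest value = 390
Step 4: Surplus = 455 - 390 = 65

65


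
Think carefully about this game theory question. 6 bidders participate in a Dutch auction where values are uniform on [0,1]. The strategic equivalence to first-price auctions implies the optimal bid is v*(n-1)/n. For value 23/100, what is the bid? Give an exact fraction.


Step 1: Dutch auctions are strategically equivalent to first-price auctions
Step 2: The equilibrium bid is b(v) = v*(n-1)/n
Step 3: b = 23/100 * 5/6
Step 4: b = 23/120

23/120


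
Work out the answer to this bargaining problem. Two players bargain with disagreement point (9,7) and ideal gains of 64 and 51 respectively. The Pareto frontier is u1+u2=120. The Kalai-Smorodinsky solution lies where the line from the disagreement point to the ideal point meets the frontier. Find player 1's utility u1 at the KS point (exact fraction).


Step 1: At the KS point, (u1-d1)/r1 = (u2-d2)/r2 = t and u1+u2 = 120
Step 2: u1 = d1 + r1*t and u2 = d2 + r2*t, so (d1 + r1*t) + (d2 + r2*t) = 120
Step 3: t = (120 - 9 - 7)/(64 + 51) = 104/115
Step 4: u1 = d1 + r1*t = 9 + 64 * 104/115 = 7691/115
Step 5: (Check: u2 = d2 + r2*t = 6109/115; u1+u2 = 7691/115 + 6109/115 = 120, on the frontier.)

7691/115


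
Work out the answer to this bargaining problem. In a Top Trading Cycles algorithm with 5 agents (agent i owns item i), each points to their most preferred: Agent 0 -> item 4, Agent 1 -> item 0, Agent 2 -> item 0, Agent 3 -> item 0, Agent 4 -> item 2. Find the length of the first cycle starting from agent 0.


Step 1: Trace the pointer graph from agent 0: 0 -> 4 -> 2 -> 0
Step 2: A cycle is detected when we revisit agent 0
Step 3: The cycle is: 0 -> 4 -> 2 -> 0
Step 4: Cycle length = 3

3


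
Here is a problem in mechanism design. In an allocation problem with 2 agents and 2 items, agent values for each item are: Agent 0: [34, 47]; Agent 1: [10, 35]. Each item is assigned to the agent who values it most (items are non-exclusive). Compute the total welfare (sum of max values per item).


Step 1: For each item, find the maximum value among all agents.
Step 2: Item 0 -> Agent 0 (value 34)
Step 3: Item 1 -> Agent 0 (value 47)
Step 4: Total welfare = 34 + 47 = 81

81


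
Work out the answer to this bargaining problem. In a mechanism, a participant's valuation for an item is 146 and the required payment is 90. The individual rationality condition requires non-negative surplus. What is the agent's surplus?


Step 1: Surplus = value - payment = 146 - 90 = 56
Step 2: IR is satisfied (surplus >= 0)

56


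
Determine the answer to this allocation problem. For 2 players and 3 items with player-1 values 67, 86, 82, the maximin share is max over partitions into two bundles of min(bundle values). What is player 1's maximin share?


Step 1: Item values = 67, 86, 82
Step 2: Enumerate all 2-bundle partitions and take the smaller bundle:
  Partition 1: {67} vs {86,82} -> bundles 67, 168; min = 67
  Partition 2: {86} vs {67,82} -> bundles 86, 149; min = 86
  Partition 3: {82} vs {67,86} -> bundles 82, 153; min = 82
Step 3: MMS = max(67, 86, 82) = 86

86


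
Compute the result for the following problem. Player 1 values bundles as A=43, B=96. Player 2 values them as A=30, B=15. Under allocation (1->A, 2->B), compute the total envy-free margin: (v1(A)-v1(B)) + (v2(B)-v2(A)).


Step 1: Player 1's margin = v1(A) - v1(B) = 43 - 96 = -53
Step 2: Player 2's margin = v2(B) - v2(A) = 15 - 30 = -15
Step 3: Total margin = -53 + -15 = -68

-68


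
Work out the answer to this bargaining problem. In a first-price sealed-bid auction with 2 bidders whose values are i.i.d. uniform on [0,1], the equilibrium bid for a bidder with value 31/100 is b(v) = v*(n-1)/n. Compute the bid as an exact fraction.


Step 1: The symmetric BNE bidding function is b(v) = v * (n-1) / n
Step 2: Substitute v = 31/100 and n = 2
Step 3: b = 31/100 * 1/2
Step 4: b = 31/200

31/200


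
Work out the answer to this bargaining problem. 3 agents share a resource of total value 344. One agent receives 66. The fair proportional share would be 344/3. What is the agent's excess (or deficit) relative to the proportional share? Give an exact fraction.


Step 1: Proportional share = 344/3
Step 2: Agent's actual allocation = 66
Step 3: Excess = 66 - 344/3 = -146/3

-146/3


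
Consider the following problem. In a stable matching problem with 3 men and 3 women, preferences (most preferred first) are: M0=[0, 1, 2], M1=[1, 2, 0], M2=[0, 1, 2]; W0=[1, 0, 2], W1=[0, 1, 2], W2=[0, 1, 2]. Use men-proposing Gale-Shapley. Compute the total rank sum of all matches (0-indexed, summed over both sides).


Step 1: Run Gale-Shapley (men propose, women hold best offer):
  M0 proposes to W0; she accepts
  M1 proposes to W1; she accepts
  M2 proposes to W0; rejected
  M2 proposes to W1; rejected
  M2 proposes to W2; she accepts
Step 2: Final matching: W0-M0, W1-M1, W2-M2
Step 3: 0-indexed ranks (man's rank of his match, then woman's): 0 + 1 + 0 + 1 + 2 + 2
Step 4: Total rank sum = 6

6


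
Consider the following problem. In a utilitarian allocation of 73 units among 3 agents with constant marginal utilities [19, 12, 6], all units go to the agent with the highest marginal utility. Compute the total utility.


Step 1: The marginal utilities are [19, 12, 6]
Step 2: The highest marginal utility is 19
Step 3: All 73 units go to that agent
Step 4: Total utility = 19 * 73 = 1387

1387


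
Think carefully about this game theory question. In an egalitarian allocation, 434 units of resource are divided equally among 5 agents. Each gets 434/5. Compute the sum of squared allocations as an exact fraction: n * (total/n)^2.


Step 1: Each agent's share = 434/5
Step 2: Square of each share = (434/5)^2 = 188356/25
Step 3: Sum of squares = 5 * 188356/25 = 188356/5

188356/5


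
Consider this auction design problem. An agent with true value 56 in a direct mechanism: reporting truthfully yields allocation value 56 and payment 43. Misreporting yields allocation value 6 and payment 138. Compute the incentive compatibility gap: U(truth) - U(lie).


Step 1: U(truth) = value - payment = 56 - 43 = 13
Step 2: U(lie) = allocation - payment = 6 - 138 = -132
Step 3: IC gap = 13 - (-132) = 145

145


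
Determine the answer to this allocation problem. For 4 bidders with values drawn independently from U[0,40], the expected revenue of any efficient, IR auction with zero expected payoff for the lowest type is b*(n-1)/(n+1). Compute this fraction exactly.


Step 1: By Revenue Equivalence, expected revenue = b*(n-1)/(n+1)
Step 2: Substituting n = 4, b = 40
Step 3: Revenue = 40*(4-1)/(4+1) = 40*3/5
Step 4: Revenue = 120/5 = 24

24


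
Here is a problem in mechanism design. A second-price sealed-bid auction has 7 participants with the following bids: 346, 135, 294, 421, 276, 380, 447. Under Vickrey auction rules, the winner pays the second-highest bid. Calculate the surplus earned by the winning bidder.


Step 1: Sort bids in descending order: 447, 421, 380, 346, 294, 276, 135
Step 2: The winning bid is the highest: 447
Step 3: The payment equals the second-highest bid: 421
Step 4: Surplus = winner's bid - payment = 447 - 421 = 26

26


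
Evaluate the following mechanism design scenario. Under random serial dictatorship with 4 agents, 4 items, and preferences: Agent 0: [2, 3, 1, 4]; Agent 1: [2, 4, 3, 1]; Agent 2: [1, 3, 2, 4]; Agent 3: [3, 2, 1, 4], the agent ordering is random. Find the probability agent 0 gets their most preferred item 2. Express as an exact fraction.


Step 1: Agent 0 wants item 2
Step 2: There are 24 possible orderings of agents
Step 3: In 12 orderings, agent 0 gets item 2
Step 4: Probability = 12/24 = 1/2

1/2


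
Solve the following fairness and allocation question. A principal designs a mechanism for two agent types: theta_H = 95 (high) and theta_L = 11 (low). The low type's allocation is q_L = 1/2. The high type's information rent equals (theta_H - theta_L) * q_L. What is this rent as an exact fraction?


Step 1: theta_H - theta_L = 95 - 11 = 84
Step 2: Information rent = (theta_H - theta_L) * q_L
Step 3: = 84 * 1/2
Step 4: = 42

42


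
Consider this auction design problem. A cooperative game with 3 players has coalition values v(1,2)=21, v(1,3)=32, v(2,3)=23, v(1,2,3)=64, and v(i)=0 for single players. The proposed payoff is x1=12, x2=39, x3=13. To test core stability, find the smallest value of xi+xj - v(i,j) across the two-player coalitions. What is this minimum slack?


Step 1: Slack for coalition (1,2): x1+x2 - v12 = 51 - 21 = 30
Step 2: Slack for coalition (1,3): x1+x3 - v13 = 25 - 32 = -7
Step 3: Slack for coalition (2,3): x2+x3 - v23 = 52 - 23 = 29
Step 4: Minimum slack = min(30, -7, 29) = -7, attained by (1,3); coalition (1,3) can block (slack < 0), so the allocation is not in the core

-7


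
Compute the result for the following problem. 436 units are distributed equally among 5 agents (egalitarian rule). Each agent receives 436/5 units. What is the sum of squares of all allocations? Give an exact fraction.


Step 1: Each agent's share = 436/5
Step 2: Square of each share = (436/5)^2 = 190096/25
Step 3: Sum of squares = 5 * 190096/25 = 190096/5

190096/5


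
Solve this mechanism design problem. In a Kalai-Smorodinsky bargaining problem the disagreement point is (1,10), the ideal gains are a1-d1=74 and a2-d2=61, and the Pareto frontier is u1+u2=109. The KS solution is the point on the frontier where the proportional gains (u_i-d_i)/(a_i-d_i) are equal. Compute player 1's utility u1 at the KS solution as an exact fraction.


Step 1: At the KS point, (u1-d1)/r1 = (u2-d2)/r2 = t and u1+u2 = 109
Step 2: u1 = d1 + r1*t and u2 = d2 + r2*t, so (d1 + r1*t) + (d2 + r2*t) = 109
Step 3: t = (109 - 1 - 10)/(74 + 61) = 98/135
Step 4: u1 = d1 + r1*t = 1 + 74 * 98/135 = 7387/135
Step 5: (Check: u2 = d2 + r2*t = 7328/135; u1+u2 = 7387/135 + 7328/135 = 109, on the frontier.)

7387/135


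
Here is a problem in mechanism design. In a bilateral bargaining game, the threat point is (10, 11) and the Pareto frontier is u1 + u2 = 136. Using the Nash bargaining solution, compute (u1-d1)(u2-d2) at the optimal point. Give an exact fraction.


Step 1: The Nash solution splits surplus symmetrically above the disagreement point
Step 2: u1 = (total + d1 - d2)/2 = (136 + 10 - 11)/2 = 135/2
Step 3: u2 = (total - d1 + d2)/2 = (136 - 10 + 11)/2 = 137/2
Step 4: Nash product = (135/2 - 10) * (137/2 - 11)
Step 5: = 115/2 * 115/2 = 13225/4

13225/4


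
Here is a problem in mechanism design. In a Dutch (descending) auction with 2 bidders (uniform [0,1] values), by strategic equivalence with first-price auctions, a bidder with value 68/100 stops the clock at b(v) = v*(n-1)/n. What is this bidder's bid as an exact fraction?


Step 1: Dutch auctions are strategically equivalent to first-price auctions
Step 2: The equilibrium bid is b(v) = v*(n-1)/n
Step 3: b = 17/25 * 1/2
Step 4: b = 17/50

17/50
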